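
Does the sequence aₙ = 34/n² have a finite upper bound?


a₁ = 34, a₂ = 34/4, a₃ = 34/9, ...
0 < aₙ ≤ 34 for all n ≥ 1
The sequence IS bounded

Bounded (0 < aₙ ≤ 34)


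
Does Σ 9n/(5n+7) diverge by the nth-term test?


lim(n→∞) 9n/(5n+7) = 9/5 = 9/5  (divide numerator and denominator by n)
lim aₙ = 9/5 ≠ 0 → series DIVERGES

Diverges (lim aₙ = 9/5 ≠ 0)


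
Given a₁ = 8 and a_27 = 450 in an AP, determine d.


d = (aₙ - a₁)/(n-1)
= (450 - 8)/(27-1)
= 442/26 = 17

d = 17


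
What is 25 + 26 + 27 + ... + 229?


Σₖ₌25^229 k = Σₖ₌₁^229 k − Σₖ₌₁^24 k
= 229·230/2 − 24·25/2
= 26335 − 300 = 26035

Σk = 26035


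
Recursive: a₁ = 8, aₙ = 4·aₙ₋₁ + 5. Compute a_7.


Computing step by step:
a_1 = 8
a_2 = 37
a_3 = 153
a_4 = 617
a_5 = 2473
a_6 = 9897
a_7 = 39593


a_7 = 39593


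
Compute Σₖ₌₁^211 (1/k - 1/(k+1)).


Telescoping: adjacent terms cancel.
= 1/1 - 1/212
= 1 - 1/212 = 211/212

Sum = 211/212


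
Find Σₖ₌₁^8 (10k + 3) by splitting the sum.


Σ(10k+3) = 10·Σk + 3·n
= 10·36 + 3·8
= 360 + 24 = 384

Σ = 384


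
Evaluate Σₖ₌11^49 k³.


Σₖ₌11^49 k³ = [49·50/2]² − [10·11/2]²
= 1500625 − 3025 = 1497600

Σk³ = 1497600


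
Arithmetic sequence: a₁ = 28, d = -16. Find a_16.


aₙ = a₁ + (n-1)d
= 28 + (16-1)×-16
= 28 - 240
= -212

a_16 = -212


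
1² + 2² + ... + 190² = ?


n = 190
n(n+1)(2n+1)/6 = 190×191×381/6
= 13826490/6 = 2304415

Σk² = 2304415


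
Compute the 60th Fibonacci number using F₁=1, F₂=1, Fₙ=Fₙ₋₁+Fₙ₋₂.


Fibonacci sequence: 1, 1, 2, 3, 5, 8, 13, 21, 34, 55, 89, ...
F(60) = 1548008755920

F(60) = 1548008755920


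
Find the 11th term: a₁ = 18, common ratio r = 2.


aₙ = a₁·r^(n-1)
= 18×2^10
= 18×1024
= 18432

a_11 = 18432


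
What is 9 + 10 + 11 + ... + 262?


Σₖ₌9^262 k = Σₖ₌₁^262 k − Σₖ₌₁^8 k
= 262·263/2 − 8·9/2
= 34453 − 36 = 34417

Σk = 34417


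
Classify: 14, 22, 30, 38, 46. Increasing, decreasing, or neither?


Differences: 8, 8, 8, 8
All differences > 0 → strictly INCREASING

Monotonically increasing


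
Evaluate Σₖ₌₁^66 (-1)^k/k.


S = -1 + 1/2 - 1/3 + 1/4 - 1/5 + 1/6 - 1/7 + 1/8 ± ...
= -0.6856
(Full series converges to -ln(2) ≈ -0.6931)

S_66 = -0.6856


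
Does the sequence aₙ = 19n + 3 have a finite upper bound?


aₙ = 19n + 3 → as n→∞, aₙ→∞
No finite upper bound exists
The sequence is UNBOUNDED

Unbounded (aₙ → ∞ as n → ∞)


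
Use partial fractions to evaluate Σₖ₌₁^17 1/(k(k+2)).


1/(k(k+2)) = (1/2)·(1/k - 1/(k+2)) (partial fractions)
Telescoping: Σ = (1/2)·(1 + 1/2 - 1/18 - 1/19) = 119/171

Sum = 119/171


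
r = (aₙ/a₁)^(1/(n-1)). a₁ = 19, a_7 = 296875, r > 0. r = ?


r^(n-1) = aₙ/a₁
r^6 = 296875/19 = 15625
r = 15625^(1/6)
= ±5; taking r > 0 gives r = 5

r = 5


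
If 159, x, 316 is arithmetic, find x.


AM = (159 + 316)/2 = 475/2 = 237.5

AM = 237.5


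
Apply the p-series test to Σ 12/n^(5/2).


p-series test: Σ c/n^p converges if p > 1, diverges if p ≤ 1 (constant c > 0 doesn't affect convergence).
p = 5/2
5/2 > 1 → CONVERGES

Converges (p = 5/2 > 1)


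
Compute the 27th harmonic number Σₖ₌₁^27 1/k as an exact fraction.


H_27 = 1/1 + 1/2 + 1/3 + ... + 1/27
= 312536252003/80313433200
≈ 3.8915

H_27 = 312536252003/80313433200 ≈ 3.8915


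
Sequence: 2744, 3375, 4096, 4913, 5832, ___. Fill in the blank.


Pattern: perfect cubes: n³
Terms: 2744, 3375, 4096, 4913, 5832
Next term = 6859

Next term = 6859


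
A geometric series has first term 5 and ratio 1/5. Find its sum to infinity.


S∞ = a₁/(1-r) = 5/(1 - 1/5)
= 5/(4/5)
= 25/4

S∞ = 25/4


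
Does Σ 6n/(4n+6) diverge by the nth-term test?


lim(n→∞) 6n/(4n+6) = 6/4 = 3/2  (divide numerator and denominator by n)
lim aₙ = 3/2 ≠ 0 → series DIVERGES

Diverges (lim aₙ = 3/2 ≠ 0)


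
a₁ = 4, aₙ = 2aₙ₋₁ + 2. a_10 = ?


Computing step by step:
a_1 = 4
a_2 = 10
a_3 = 22
a_4 = 46
a_5 = 94
a_6 = 190
a_7 = 382
a_8 = 766
a_9 = 1534
a_10 = 3070


a_10 = 3070


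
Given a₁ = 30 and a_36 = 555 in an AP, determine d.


d = (aₙ - a₁)/(n-1)
= (555 - 30)/(36-1)
= 525/35 = 15

d = 15


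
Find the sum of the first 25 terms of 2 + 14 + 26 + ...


aₙ = 2 + (25-1)×12 = 290
Sₙ = n(a₁+aₙ)/2 = 25×(2+290)/2
= 25×292/2 = 3650

S_25 = 3650


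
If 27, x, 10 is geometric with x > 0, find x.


GM = √(27×10) = √270 = 16.4317

GM = 16.4317


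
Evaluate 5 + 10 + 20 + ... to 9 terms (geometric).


Sₙ = 5×(2^9 - 1)/(2 - 1)
= 5×(512 - 1)/1
= 5×511/1
= 2555

S_9 = 2555


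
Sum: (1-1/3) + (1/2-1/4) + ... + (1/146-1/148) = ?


Telescoping with gap 2: two head and two tail terms survive.
= (1 + 1/2) - (1/147 + 1/148)
= 3/2 - 1/147 - 1/148 = 32339/21756

Sum = 32339/21756


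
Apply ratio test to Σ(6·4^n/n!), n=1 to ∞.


aₙ = 6·4^n/n!
a_{n+1}/aₙ = 4^(n+1)/(n+1)! × n!/4^n  (constant 6 cancels)
= 4/(n+1)
L = lim(n→∞) 4/(n+1) = 0
L < 1 → series CONVERGES

Converges (ratio test: L = 0 < 1)


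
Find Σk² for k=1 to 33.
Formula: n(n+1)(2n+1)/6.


n = 33
n(n+1)(2n+1)/6 = 33×34×67/6
= 75174/6 = 12529

Σk² = 12529


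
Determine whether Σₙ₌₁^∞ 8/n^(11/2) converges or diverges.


p-series test: Σ c/n^p converges if p > 1, diverges if p ≤ 1 (constant c > 0 doesn't affect convergence).
p = 11/2
11/2 > 1 → CONVERGES

Converges (p = 11/2 > 1)


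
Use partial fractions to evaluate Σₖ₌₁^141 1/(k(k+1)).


1/(k(k+1)) = 1/k - 1/(k+1) (partial fractions)
Telescoping: Σ = 1 - 1/142 = 141/142

Sum = 141/142


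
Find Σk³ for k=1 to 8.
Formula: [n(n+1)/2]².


n(n+1)/2 = 8×9/2 = 36
Σk³ = 36² = 1296

Σk³ = 1296


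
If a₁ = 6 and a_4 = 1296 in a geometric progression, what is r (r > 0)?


r^(n-1) = aₙ/a₁
r^3 = 1296/6 = 216
r = 216^(1/3)
= 6

r = 6


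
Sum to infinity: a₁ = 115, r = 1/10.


S∞ = a₁/(1-r) = 115/(1 - 1/10)
= 115/(9/10)
= 1150/9

S∞ = 1150/9


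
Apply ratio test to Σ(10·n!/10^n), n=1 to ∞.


aₙ = 10·n!/10^n
a_{n+1}/aₙ = (n+1)!/10^(n+1) × 10^n/n!  (constant 10 cancels)
= (n+1)/10
L = lim(n→∞) (n+1)/10 = ∞
L > 1 → series DIVERGES

Diverges (ratio test: L = ∞ > 1)


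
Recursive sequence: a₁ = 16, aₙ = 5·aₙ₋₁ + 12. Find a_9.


Computing step by step:
a_1 = 16
a_2 = 92
a_3 = 472
a_4 = 2372
a_5 = 11872
a_6 = 59372
a_7 = 296872
a_8 = 1484372
a_9 = 7421872


a_9 = 7421872


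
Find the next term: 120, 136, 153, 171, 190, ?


Pattern: triangular numbers: n(n+1)/2
Terms: 120, 136, 153, 171, 190
Next term = 210

Next term = 210


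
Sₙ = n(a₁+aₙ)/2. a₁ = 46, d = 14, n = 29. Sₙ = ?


aₙ = 46 + (29-1)×14 = 438
Sₙ = n(a₁+aₙ)/2 = 29×(46+438)/2
= 29×484/2 = 7018

S_29 = 7018


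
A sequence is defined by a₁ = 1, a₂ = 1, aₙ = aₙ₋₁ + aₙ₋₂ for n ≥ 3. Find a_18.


Computing iteratively: 1, 1, 2, 3, 5, 8, 13, 21, 34, 55, 89, 144, ...
a_18 = 2584

a_18 = 2584


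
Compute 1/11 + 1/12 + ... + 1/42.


Σₖ₌11^42 1/k = 1/11 + 1/12 + 1/13 + ... + 1/42
= 27836068974842873/19914562703599200
≈ 1.3978

Sum = 27836068974842873/19914562703599200 ≈ 1.3978


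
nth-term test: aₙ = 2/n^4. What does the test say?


lim(n→∞) 2/n^4 = 0
lim aₙ = 0 → nth-term test is INCONCLUSIVE
(Need other tests; this is actually a convergent p-series with p=4 > 1)

Inconclusive (lim aₙ = 0; need another test)


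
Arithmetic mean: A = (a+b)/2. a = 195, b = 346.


AM = (195 + 346)/2 = 541/2 = 270.5

AM = 270.5


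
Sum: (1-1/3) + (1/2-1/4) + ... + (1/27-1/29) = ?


Telescoping with gap 2: two head and two tail terms survive.
= (1 + 1/2) - (1/28 + 1/29)
= 3/2 - 1/28 - 1/29 = 1161/812

Sum = 1161/812


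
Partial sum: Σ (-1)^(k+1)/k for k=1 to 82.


S = 1 - 1/2 + 1/3 - 1/4 + 1/5 - 1/6 + 1/7 - 1/8 ± ...
= 0.6871
(Full series converges to +ln(2) ≈ +0.6931)

S_82 = 0.6871


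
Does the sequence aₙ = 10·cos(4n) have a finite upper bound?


For all n, -1 ≤ cos(4n) ≤ 1, so -10 ≤ 10·cos(4n) ≤ 10
Lower bound: -10, Upper bound: 10
The sequence IS bounded

Bounded (-10 ≤ aₙ ≤ 10)


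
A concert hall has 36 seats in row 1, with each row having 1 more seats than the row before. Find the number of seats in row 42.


aₙ = a₁ + (n-1)d
= 36 + (42-1)×1
= 36 + 41
= 77

a_42 = 77


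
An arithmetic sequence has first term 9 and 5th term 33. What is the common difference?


d = (aₙ - a₁)/(n-1)
= (33 - 9)/(5-1)
= 24/4 = 6

d = 6


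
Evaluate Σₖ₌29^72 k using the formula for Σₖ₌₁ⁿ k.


Σₖ₌29^72 k = Σₖ₌₁^72 k − Σₖ₌₁^28 k
= 72·73/2 − 28·29/2
= 2628 − 406 = 2222

Σk = 2222


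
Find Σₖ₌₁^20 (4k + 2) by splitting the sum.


Σ(4k+2) = 4·Σk + 2·n
= 4·210 + 2·20
= 840 + 40 = 880

Σ = 880


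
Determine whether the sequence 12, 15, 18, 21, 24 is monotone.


Differences: 3, 3, 3, 3
All differences > 0 → strictly INCREASING

Monotonically increasing


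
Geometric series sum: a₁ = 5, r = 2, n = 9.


Sₙ = 5×(2^9 - 1)/(2 - 1)
= 5×(512 - 1)/1
= 5×511/1
= 2555

S_9 = 2555


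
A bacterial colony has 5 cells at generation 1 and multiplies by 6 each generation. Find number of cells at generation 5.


aₙ = a₁·r^(n-1)
= 5×6^4
= 5×1296
= 6480

a_5 = 6480


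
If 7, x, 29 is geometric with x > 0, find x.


GM = √(7×29) = √203 = 14.2478

GM = 14.2478


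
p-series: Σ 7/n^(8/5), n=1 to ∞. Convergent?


p-series test: Σ c/n^p converges if p > 1, diverges if p ≤ 1 (constant c > 0 doesn't affect convergence).
p = 8/5
8/5 > 1 → CONVERGES

Converges (p = 8/5 > 1)


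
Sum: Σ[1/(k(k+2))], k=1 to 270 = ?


1/(k(k+2)) = (1/2)·(1/k - 1/(k+2)) (partial fractions)
Telescoping: Σ = (1/2)·(1 + 1/2 - 1/271 - 1/272) = 110025/147424

Sum = 110025/147424


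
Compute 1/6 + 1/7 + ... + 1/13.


Σₖ₌6^13 1/k = 1/6 + 1/7 + 1/8 + 1/9 + 1/10 + 1/11 + 1/12 + 1/13
= 323171/360360
≈ 0.8968

Sum = 323171/360360 ≈ 0.8968


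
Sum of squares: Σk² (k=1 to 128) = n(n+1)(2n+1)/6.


n = 128
n(n+1)(2n+1)/6 = 128×129×257/6
= 4243584/6 = 707264

Σk² = 707264


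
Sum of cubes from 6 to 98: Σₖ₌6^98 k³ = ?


Σₖ₌6^98 k³ = [98·99/2]² − [5·6/2]²
= 23532201 − 225 = 23531976

Σk³ = 23531976


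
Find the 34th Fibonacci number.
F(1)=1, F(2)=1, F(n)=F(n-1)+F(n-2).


Fibonacci sequence: 1, 1, 2, 3, 5, 8, 13, 21, 34, 55, 89, ...
F(34) = 5702887

F(34) = 5702887


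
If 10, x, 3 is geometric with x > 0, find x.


GM = √(10×3) = √30 = 5.4772

GM = 5.4772


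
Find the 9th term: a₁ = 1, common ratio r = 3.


aₙ = a₁·r^(n-1)
= 1×3^8
= 1×6561
= 6561

a_9 = 6561


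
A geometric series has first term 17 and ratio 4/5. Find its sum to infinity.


S∞ = a₁/(1-r) = 17/(1 - 4/5)
= 17/(1/5)
= 85

S∞ = 85


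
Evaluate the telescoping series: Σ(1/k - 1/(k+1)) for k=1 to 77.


Telescoping: adjacent terms cancel.
= 1/1 - 1/78
= 1 - 1/78 = 77/78

Sum = 77/78


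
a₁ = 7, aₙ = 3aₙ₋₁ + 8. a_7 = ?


Computing step by step:
a_1 = 7
a_2 = 29
a_3 = 95
a_4 = 293
a_5 = 887
a_6 = 2669
a_7 = 8015


a_7 = 8015


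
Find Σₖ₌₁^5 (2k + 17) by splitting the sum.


Σ(2k+17) = 2·Σk + 17·n
= 2·15 + 17·5
= 30 + 85 = 115

Σ = 115


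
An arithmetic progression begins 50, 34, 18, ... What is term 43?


aₙ = a₁ + (n-1)d
= 50 + (43-1)×-16
= 50 - 672
= -622

a_43 = -622


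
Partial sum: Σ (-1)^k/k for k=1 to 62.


S = -1 + 1/2 - 1/3 + 1/4 - 1/5 + 1/6 - 1/7 + 1/8 ± ...
= -0.6851
(Full series converges to -ln(2) ≈ -0.6931)

S_62 = -0.6851


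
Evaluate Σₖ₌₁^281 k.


n(n+1)/2 = 281×282/2 = 79242/2 = 39621

Σk = 39621


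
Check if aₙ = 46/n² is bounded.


a₁ = 46, a₂ = 46/4, a₃ = 46/9, ...
0 < aₙ ≤ 46 for all n ≥ 1
The sequence IS bounded

Bounded (0 < aₙ ≤ 46)


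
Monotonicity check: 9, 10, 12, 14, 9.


Differences: 1, 2, 2, -5
Difference at position 1 is +1 (> 0) but position 4 is -5 (< 0) — sequence both rises and falls
→ NOT monotonic

Not monotonic


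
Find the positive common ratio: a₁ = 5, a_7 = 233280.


r^(n-1) = aₙ/a₁
r^6 = 233280/5 = 46656
r = 46656^(1/6)
= ±6; taking r > 0 gives r = 6

r = 6


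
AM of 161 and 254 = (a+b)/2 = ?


AM = (161 + 254)/2 = 415/2 = 207.5

AM = 207.5


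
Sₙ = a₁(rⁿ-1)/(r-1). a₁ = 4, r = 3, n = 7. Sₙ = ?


Sₙ = 4×(3^7 - 1)/(3 - 1)
= 4×(2187 - 1)/2
= 4×2186/2
= 4372

S_7 = 4372


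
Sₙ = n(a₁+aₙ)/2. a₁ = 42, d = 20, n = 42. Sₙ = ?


aₙ = 42 + (42-1)×20 = 862
Sₙ = n(a₁+aₙ)/2 = 42×(42+862)/2
= 42×904/2 = 18984

S_42 = 18984


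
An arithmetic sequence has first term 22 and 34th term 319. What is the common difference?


d = (aₙ - a₁)/(n-1)
= (319 - 22)/(34-1)
= 297/33 = 9

d = 9


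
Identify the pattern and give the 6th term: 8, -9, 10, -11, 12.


Pattern: alternating sign, magnitude arithmetic (d=1)
Terms: 8, -9, 10, -11, 12
Next term = -13

Next term = -13


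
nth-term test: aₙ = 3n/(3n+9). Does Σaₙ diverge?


lim(n→∞) 3n/(3n+9) = 3/3 = 1  (divide numerator and denominator by n)
lim aₙ = 1 ≠ 0 → series DIVERGES

Diverges (lim aₙ = 1 ≠ 0)


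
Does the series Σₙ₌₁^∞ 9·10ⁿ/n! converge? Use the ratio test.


aₙ = 9·10^n/n!
a_{n+1}/aₙ = 10^(n+1)/(n+1)! × n!/10^n  (constant 9 cancels)
= 10/(n+1)
L = lim(n→∞) 10/(n+1) = 0
L < 1 → series CONVERGES

Converges (ratio test: L = 0 < 1)


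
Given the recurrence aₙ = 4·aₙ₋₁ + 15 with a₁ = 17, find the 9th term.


Computing step by step:
a_1 = 17
a_2 = 83
a_3 = 347
a_4 = 1403
a_5 = 5627
a_6 = 22523
a_7 = 90107
a_8 = 360443
a_9 = 1441787


a_9 = 1441787


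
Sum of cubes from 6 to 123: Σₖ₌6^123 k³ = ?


Σₖ₌6^123 k³ = [123·124/2]² − [5·6/2]²
= 58155876 − 225 = 58155651

Σk³ = 58155651


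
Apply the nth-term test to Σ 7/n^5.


lim(n→∞) 7/n^5 = 0
lim aₙ = 0 → nth-term test is INCONCLUSIVE
(Need other tests; this is actually a convergent p-series with p=5 > 1)

Inconclusive (lim aₙ = 0; need another test)


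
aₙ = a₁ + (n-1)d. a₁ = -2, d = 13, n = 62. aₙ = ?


aₙ = a₁ + (n-1)d
= -2 + (62-1)×13
= -2 + 793
= 791

a_62 = 791


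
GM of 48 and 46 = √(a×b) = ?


GM = √(48×46) = √2208 = 46.9894

GM = 46.9894


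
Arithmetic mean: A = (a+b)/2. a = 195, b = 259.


AM = (195 + 259)/2 = 454/2 = 227

AM = 227


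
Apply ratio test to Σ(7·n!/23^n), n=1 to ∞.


aₙ = 7·n!/23^n
a_{n+1}/aₙ = (n+1)!/23^(n+1) × 23^n/n!  (constant 7 cancels)
= (n+1)/23
L = lim(n→∞) (n+1)/23 = ∞
L > 1 → series DIVERGES

Diverges (ratio test: L = ∞ > 1)


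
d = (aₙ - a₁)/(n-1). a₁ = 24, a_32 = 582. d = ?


d = (aₙ - a₁)/(n-1)
= (582 - 24)/(32-1)
= 558/31 = 18

d = 18


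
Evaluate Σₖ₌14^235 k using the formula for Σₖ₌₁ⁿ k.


Σₖ₌14^235 k = Σₖ₌₁^235 k − Σₖ₌₁^13 k
= 235·236/2 − 13·14/2
= 27730 − 91 = 27639

Σk = 27639


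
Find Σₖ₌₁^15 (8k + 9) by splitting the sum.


Σ(8k+9) = 8·Σk + 9·n
= 8·120 + 9·15
= 960 + 135 = 1095

Σ = 1095


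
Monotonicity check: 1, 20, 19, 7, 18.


Differences: 19, -1, -12, 11
Difference at position 1 is +19 (> 0) but position 2 is -1 (< 0) — sequence both rises and falls
→ NOT monotonic

Not monotonic


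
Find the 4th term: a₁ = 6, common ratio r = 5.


aₙ = a₁·r^(n-1)
= 6×5^3
= 6×125
= 750

a_4 = 750


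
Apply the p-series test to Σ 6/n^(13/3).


p-series test: Σ c/n^p converges if p > 1, diverges if p ≤ 1 (constant c > 0 doesn't affect convergence).
p = 13/3
13/3 > 1 → CONVERGES

Converges (p = 13/3 > 1)


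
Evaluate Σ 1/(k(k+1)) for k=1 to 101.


1/(k(k+1)) = 1/k - 1/(k+1) (partial fractions)
Telescoping: Σ = 1 - 1/102 = 101/102

Sum = 101/102


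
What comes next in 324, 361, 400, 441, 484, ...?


Pattern: perfect squares: n²
Terms: 324, 361, 400, 441, 484
Next term = 529

Next term = 529


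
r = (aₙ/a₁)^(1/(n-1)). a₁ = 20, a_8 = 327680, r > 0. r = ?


r^(n-1) = aₙ/a₁
r^7 = 327680/20 = 16384
r = 16384^(1/7)
= 4

r = 4


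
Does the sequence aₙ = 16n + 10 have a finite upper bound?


aₙ = 16n + 10 → as n→∞, aₙ→∞
No finite upper bound exists
The sequence is UNBOUNDED

Unbounded (aₙ → ∞ as n → ∞)


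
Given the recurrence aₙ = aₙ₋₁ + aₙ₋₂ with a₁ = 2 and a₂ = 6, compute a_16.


Computing iteratively: 2, 6, 8, 14, 22, 36, 58, 94, 152, 246, 398, 644, ...
a_16 = 4414

a_16 = 4414


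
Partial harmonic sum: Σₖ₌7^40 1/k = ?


Σₖ₌7^40 1/k = 1/7 + 1/8 + 1/9 + ... + 1/40
= 888161829393373/485721041551200
≈ 1.8285

Sum = 888161829393373/485721041551200 ≈ 1.8285


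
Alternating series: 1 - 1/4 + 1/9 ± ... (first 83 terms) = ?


S = 1 - 1/4 + 1/9 - 1/16 + 1/25 - 1/36 + 1/49 - 1/64 ± ...
= 0.8225
(Full series converges to +π²/12 ≈ +0.8225)

S_83 = 0.8225


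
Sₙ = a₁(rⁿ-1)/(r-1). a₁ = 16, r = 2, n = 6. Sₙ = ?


Sₙ = 16×(2^6 - 1)/(2 - 1)
= 16×(64 - 1)/1
= 16×63/1
= 1008

S_6 = 1008


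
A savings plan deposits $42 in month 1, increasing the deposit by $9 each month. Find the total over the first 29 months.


aₙ = 42 + (29-1)×9 = 294
Sₙ = n(a₁+aₙ)/2 = 29×(42+294)/2
= 29×336/2 = 4872

S_29 = 4872


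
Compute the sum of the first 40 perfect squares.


n = 40
n(n+1)(2n+1)/6 = 40×41×81/6
= 132840/6 = 22140

Σk² = 22140


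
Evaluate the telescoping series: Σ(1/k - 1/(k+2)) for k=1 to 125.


Telescoping with gap 2: two head and two tail terms survive.
= (1 + 1/2) - (1/126 + 1/127)
= 3/2 - 1/126 - 1/127 = 11875/8001

Sum = 11875/8001


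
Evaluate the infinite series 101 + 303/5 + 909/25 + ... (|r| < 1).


S∞ = a₁/(1-r) = 101/(1 - 3/5)
= 101/(2/5)
= 505/2

S∞ = 505/2


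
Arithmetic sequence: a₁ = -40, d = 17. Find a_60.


aₙ = a₁ + (n-1)d
= -40 + (60-1)×17
= -40 + 1003
= 963

a_60 = 963


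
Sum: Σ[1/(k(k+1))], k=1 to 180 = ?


1/(k(k+1)) = 1/k - 1/(k+1) (partial fractions)
Telescoping: Σ = 1 - 1/181 = 180/181

Sum = 180/181


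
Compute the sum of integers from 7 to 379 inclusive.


Σₖ₌7^379 k = Σₖ₌₁^379 k − Σₖ₌₁^6 k
= 379·380/2 − 6·7/2
= 72010 − 21 = 71989

Σk = 71989


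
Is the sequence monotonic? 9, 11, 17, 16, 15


Differences: 2, 6, -1, -1
Difference at position 1 is +2 (> 0) but position 3 is -1 (< 0) — sequence both rises and falls
→ NOT monotonic

Not monotonic


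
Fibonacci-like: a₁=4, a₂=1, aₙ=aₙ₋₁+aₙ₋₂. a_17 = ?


Computing iteratively: 4, 1, 5, 6, 11, 17, 28, 45, 73, 118, 191, 309, ...
a_17 = 3427

a_17 = 3427


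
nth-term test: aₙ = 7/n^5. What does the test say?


lim(n→∞) 7/n^5 = 0
lim aₙ = 0 → nth-term test is INCONCLUSIVE
(Need other tests; this is actually a convergent p-series with p=5 > 1)

Inconclusive (lim aₙ = 0; need another test)


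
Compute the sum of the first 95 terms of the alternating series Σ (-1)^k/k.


S = -1 + 1/2 - 1/3 + 1/4 - 1/5 + 1/6 - 1/7 + 1/8 ± ...
= -0.6984
(Full series converges to -ln(2) ≈ -0.6931)

S_95 = -0.6984


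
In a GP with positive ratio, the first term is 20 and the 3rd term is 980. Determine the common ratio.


r^(n-1) = aₙ/a₁
r^2 = 980/20 = 49
r = 49^(1/2)
= ±7; taking r > 0 gives r = 7

r = 7


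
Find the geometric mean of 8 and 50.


GM = √(8×50) = √400 = 20

GM = 20


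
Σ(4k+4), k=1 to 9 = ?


Σ(4k+4) = 4·Σk + 4·n
= 4·45 + 4·9
= 180 + 36 = 216

Σ = 216


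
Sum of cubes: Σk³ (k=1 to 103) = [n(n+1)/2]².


n(n+1)/2 = 103×104/2 = 5356
Σk³ = 5356² = 28686736

Σk³ = 28686736


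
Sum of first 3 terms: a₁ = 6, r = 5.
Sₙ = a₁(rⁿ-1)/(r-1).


Sₙ = 6×(5^3 - 1)/(5 - 1)
= 6×(125 - 1)/4
= 6×124/4
= 186

S_3 = 186


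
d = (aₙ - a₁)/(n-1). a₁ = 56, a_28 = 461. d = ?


d = (aₙ - a₁)/(n-1)
= (461 - 56)/(28-1)
= 405/27 = 15

d = 15


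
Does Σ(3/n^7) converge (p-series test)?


p-series test: Σ c/n^p converges if p > 1, diverges if p ≤ 1 (constant c > 0 doesn't affect convergence).
p = 7
7 > 1 → CONVERGES

Converges (p = 7 > 1)


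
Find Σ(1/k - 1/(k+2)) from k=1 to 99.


Telescoping with gap 2: two head and two tail terms survive.
= (1 + 1/2) - (1/100 + 1/101)
= 3/2 - 1/100 - 1/101 = 14949/10100

Sum = 14949/10100


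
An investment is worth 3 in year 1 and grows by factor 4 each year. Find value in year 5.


aₙ = a₁·r^(n-1)
= 3×4^4
= 3×256
= 768

a_5 = 768


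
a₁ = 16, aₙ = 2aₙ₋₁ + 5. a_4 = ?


Computing step by step:
a_1 = 16
a_2 = 37
a_3 = 79
a_4 = 163


a_4 = 163


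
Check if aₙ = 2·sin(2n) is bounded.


For all n, -1 ≤ sin(2n) ≤ 1, so -2 ≤ 2·sin(2n) ≤ 2
Lower bound: -2, Upper bound: 2
The sequence IS bounded

Bounded (-2 ≤ aₙ ≤ 2)


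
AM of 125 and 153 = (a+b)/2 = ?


AM = (125 + 153)/2 = 278/2 = 139

AM = 139


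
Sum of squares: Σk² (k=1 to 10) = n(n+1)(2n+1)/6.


n = 10
n(n+1)(2n+1)/6 = 10×11×21/6
= 2310/6 = 385

Σk² = 385


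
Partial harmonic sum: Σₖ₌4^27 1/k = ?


Σₖ₌4^27 1/k = 1/4 + 1/5 + 1/6 + ... + 1/27
= 165294957803/80313433200
≈ 2.0581

Sum = 165294957803/80313433200 ≈ 2.0581


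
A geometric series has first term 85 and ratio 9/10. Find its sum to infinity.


S∞ = a₁/(1-r) = 85/(1 - 9/10)
= 85/(1/10)
= 850

S∞ = 850


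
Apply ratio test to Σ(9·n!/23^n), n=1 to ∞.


aₙ = 9·n!/23^n
a_{n+1}/aₙ = (n+1)!/23^(n+1) × 23^n/n!  (constant 9 cancels)
= (n+1)/23
L = lim(n→∞) (n+1)/23 = ∞
L > 1 → series DIVERGES

Diverges (ratio test: L = ∞ > 1)


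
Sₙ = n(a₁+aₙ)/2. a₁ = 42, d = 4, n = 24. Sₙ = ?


aₙ = 42 + (24-1)×4 = 134
Sₙ = n(a₁+aₙ)/2 = 24×(42+134)/2
= 24×176/2 = 2112

S_24 = 2112


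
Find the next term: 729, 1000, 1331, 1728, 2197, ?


Pattern: perfect cubes: n³
Terms: 729, 1000, 1331, 1728, 2197
Next term = 2744

Next term = 2744


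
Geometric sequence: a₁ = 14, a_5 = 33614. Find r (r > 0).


r^(n-1) = aₙ/a₁
r^4 = 33614/14 = 2401
r = 2401^(1/4)
= ±7; taking r > 0 gives r = 7

r = 7


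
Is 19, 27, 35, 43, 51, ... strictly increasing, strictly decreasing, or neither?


Differences: 8, 8, 8, 8
All differences > 0 → strictly INCREASING

Monotonically increasing


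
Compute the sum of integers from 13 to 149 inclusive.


Σₖ₌13^149 k = Σₖ₌₁^149 k − Σₖ₌₁^12 k
= 149·150/2 − 12·13/2
= 11175 − 78 = 11097

Σk = 11097


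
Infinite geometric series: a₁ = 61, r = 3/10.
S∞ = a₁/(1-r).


S∞ = a₁/(1-r) = 61/(1 - 3/10)
= 61/(7/10)
= 610/7

S∞ = 610/7


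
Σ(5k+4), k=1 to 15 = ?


Σ(5k+4) = 5·Σk + 4·n
= 5·120 + 4·15
= 600 + 60 = 660

Σ = 660


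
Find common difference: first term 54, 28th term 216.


d = (aₙ - a₁)/(n-1)
= (216 - 54)/(28-1)
= 162/27 = 6

d = 6


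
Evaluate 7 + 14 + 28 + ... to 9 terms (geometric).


Sₙ = 7×(2^9 - 1)/(2 - 1)
= 7×(512 - 1)/1
= 7×511/1
= 3577

S_9 = 3577


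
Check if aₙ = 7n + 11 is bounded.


aₙ = 7n + 11 → as n→∞, aₙ→∞
No finite upper bound exists
The sequence is UNBOUNDED

Unbounded (aₙ → ∞ as n → ∞)


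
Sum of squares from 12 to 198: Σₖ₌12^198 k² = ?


Σₖ₌12^198 k² = Σₖ₌₁^198 k² − Σₖ₌₁^11 k²
= 198·199·397/6 − 11·12·23/6
= 2607099 − 506 = 2606593

Σk² = 2606593


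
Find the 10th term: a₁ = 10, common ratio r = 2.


aₙ = a₁·r^(n-1)
= 10×2^9
= 10×512
= 5120

a_10 = 5120


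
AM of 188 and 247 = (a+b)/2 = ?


AM = (188 + 247)/2 = 435/2 = 217.5

AM = 217.5


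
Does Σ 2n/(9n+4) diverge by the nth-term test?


lim(n→∞) 2n/(9n+4) = 2/9 = 2/9  (divide numerator and denominator by n)
lim aₙ = 2/9 ≠ 0 → series DIVERGES

Diverges (lim aₙ = 2/9 ≠ 0)


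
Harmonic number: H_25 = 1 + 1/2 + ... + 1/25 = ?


H_25 = 1/1 + 1/2 + 1/3 + ... + 1/25
= 34052522467/8923714800
≈ 3.816

H_25 = 34052522467/8923714800 ≈ 3.816


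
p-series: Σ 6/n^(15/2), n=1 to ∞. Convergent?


p-series test: Σ c/n^p converges if p > 1, diverges if p ≤ 1 (constant c > 0 doesn't affect convergence).
p = 15/2
15/2 > 1 → CONVERGES

Converges (p = 15/2 > 1)


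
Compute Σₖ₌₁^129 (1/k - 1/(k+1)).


Telescoping: adjacent terms cancel.
= 1/1 - 1/130
= 1 - 1/130 = 129/130

Sum = 129/130


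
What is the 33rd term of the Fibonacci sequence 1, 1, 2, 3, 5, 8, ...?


Fibonacci sequence: 1, 1, 2, 3, 5, 8, 13, 21, 34, 55, 89, ...
F(33) = 3524578

F(33) = 3524578


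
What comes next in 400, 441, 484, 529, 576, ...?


Pattern: perfect squares: n²
Terms: 400, 441, 484, 529, 576
Next term = 625

Next term = 625


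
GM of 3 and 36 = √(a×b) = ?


GM = √(3×36) = √108 = 10.3923

GM = 10.3923


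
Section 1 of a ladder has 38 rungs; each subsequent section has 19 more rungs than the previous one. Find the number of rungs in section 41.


aₙ = a₁ + (n-1)d
= 38 + (41-1)×19
= 38 + 760
= 798

a_41 = 798


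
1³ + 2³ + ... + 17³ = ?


n(n+1)/2 = 17×18/2 = 153
Σk³ = 153² = 23409

Σk³ = 23409


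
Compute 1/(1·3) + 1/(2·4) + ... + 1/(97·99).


1/(k(k+2)) = (1/2)·(1/k - 1/(k+2)) (partial fractions)
Telescoping: Σ = (1/2)·(1 + 1/2 - 1/98 - 1/99) = 3589/4851

Sum = 3589/4851


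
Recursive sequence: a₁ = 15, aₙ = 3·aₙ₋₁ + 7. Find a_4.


Computing step by step:
a_1 = 15
a_2 = 52
a_3 = 163
a_4 = 496


a_4 = 496


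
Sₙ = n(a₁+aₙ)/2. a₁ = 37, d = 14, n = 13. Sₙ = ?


aₙ = 37 + (13-1)×14 = 205
Sₙ = n(a₁+aₙ)/2 = 13×(37+205)/2
= 13×242/2 = 1573

S_13 = 1573


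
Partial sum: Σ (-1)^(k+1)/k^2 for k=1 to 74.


S = 1 - 1/4 + 1/9 - 1/16 + 1/25 - 1/36 + 1/49 - 1/64 ± ...
= 0.8224
(Full series converges to +π²/12 ≈ +0.8225)

S_74 = 0.8224


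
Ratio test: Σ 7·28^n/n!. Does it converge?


aₙ = 7·28^n/n!
a_{n+1}/aₙ = 28^(n+1)/(n+1)! × n!/28^n  (constant 7 cancels)
= 28/(n+1)
L = lim(n→∞) 28/(n+1) = 0
L < 1 → series CONVERGES

Converges (ratio test: L = 0 < 1)


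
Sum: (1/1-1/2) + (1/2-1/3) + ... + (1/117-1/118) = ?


Telescoping: adjacent terms cancel.
= 1/1 - 1/118
= 1 - 1/118 = 117/118

Sum = 117/118


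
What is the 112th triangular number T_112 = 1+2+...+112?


n(n+1)/2 = 112×113/2 = 12656/2 = 6328

Σk = 6328


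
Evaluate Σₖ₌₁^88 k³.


n(n+1)/2 = 88×89/2 = 3916
Σk³ = 3916² = 15335056

Σk³ = 15335056


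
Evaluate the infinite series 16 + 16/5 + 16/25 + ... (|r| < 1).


S∞ = a₁/(1-r) = 16/(1 - 1/5)
= 16/(4/5)
= 20

S∞ = 20


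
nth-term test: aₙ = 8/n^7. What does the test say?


lim(n→∞) 8/n^7 = 0
lim aₙ = 0 → nth-term test is INCONCLUSIVE
(Need other tests; this is actually a convergent p-series with p=7 > 1)

Inconclusive (lim aₙ = 0; need another test)


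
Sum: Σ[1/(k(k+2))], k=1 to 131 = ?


1/(k(k+2)) = (1/2)·(1/k - 1/(k+2)) (partial fractions)
Telescoping: Σ = (1/2)·(1 + 1/2 - 1/132 - 1/133) = 26069/35112

Sum = 26069/35112


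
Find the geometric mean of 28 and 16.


GM = √(28×16) = √448 = 21.166

GM = 21.166


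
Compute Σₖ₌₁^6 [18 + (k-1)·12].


aₙ = 18 + (6-1)×12 = 78
Sₙ = n(a₁+aₙ)/2 = 6×(18+78)/2
= 6×96/2 = 288

S_6 = 288


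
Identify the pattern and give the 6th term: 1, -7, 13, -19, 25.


Pattern: alternating sign, magnitude arithmetic (d=6)
Terms: 1, -7, 13, -19, 25
Next term = -31

Next term = -31


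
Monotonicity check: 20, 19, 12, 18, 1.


Differences: -1, -7, 6, -17
Difference at position 3 is +6 (> 0) but position 1 is -1 (< 0) — sequence both rises and falls
→ NOT monotonic

Not monotonic


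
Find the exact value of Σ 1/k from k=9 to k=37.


Σₖ₌9^37 1/k = 1/9 + 1/10 + 1/11 + ... + 1/37
= 102954062083699/69388720221600
≈ 1.4837

Sum = 102954062083699/69388720221600 ≈ 1.4837


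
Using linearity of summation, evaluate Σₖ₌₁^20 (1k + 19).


Σ(1k+19) = 1·Σk + 19·n
= 1·210 + 19·20
= 210 + 380 = 590

Σ = 590


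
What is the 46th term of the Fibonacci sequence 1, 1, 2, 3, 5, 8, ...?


Fibonacci sequence: 1, 1, 2, 3, 5, 8, 13, 21, 34, 55, 89, ...
F(46) = 1836311903

F(46) = 1836311903


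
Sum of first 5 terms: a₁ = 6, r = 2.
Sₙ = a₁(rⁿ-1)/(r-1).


Sₙ = 6×(2^5 - 1)/(2 - 1)
= 6×(32 - 1)/1
= 6×31/1
= 186

S_5 = 186


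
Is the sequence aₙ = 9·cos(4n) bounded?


For all n, -1 ≤ cos(4n) ≤ 1, so -9 ≤ 9·cos(4n) ≤ 9
Lower bound: -9, Upper bound: 9
The sequence IS bounded

Bounded (-9 ≤ aₙ ≤ 9)


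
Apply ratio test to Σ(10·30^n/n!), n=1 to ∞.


aₙ = 10·30^n/n!
a_{n+1}/aₙ = 30^(n+1)/(n+1)! × n!/30^n  (constant 10 cancels)
= 30/(n+1)
L = lim(n→∞) 30/(n+1) = 0
L < 1 → series CONVERGES

Converges (ratio test: L = 0 < 1)


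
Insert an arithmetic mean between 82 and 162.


AM = (82 + 162)/2 = 244/2 = 122

AM = 122


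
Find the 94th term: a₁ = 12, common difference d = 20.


aₙ = a₁ + (n-1)d
= 12 + (94-1)×20
= 12 + 1860
= 1872

a_94 = 1872


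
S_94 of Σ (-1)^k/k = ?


S = -1 + 1/2 - 1/3 + 1/4 - 1/5 + 1/6 - 1/7 + 1/8 ± ...
= -0.6879
(Full series converges to -ln(2) ≈ -0.6931)

S_94 = -0.6879


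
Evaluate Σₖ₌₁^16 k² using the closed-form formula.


n = 16
n(n+1)(2n+1)/6 = 16×17×33/6
= 8976/6 = 1496

Σk² = 1496


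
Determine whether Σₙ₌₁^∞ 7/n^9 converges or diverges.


p-series test: Σ c/n^p converges if p > 1, diverges if p ≤ 1 (constant c > 0 doesn't affect convergence).
p = 9
9 > 1 → CONVERGES

Converges (p = 9 > 1)


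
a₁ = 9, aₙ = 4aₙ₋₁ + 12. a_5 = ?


Computing step by step:
a_1 = 9
a_2 = 48
a_3 = 204
a_4 = 828
a_5 = 3324


a_5 = 3324


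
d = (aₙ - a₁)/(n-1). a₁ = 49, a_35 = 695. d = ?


d = (aₙ - a₁)/(n-1)
= (695 - 49)/(35-1)
= 646/34 = 19

d = 19


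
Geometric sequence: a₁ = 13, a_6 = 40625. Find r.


r^(n-1) = aₙ/a₁
r^5 = 40625/13 = 3125
r = 3125^(1/5)
= 5

r = 5


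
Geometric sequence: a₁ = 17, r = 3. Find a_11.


aₙ = a₁·r^(n-1)
= 17×3^10
= 17×59049
= 1003833

a_11 = 1003833


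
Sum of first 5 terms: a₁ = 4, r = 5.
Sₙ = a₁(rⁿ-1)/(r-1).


Sₙ = 4×(5^5 - 1)/(5 - 1)
= 4×(3125 - 1)/4
= 4×3124/4
= 3124

S_5 = 3124


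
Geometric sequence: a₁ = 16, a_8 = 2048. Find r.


r^(n-1) = aₙ/a₁
r^7 = 2048/16 = 128
r = 128^(1/7)
= 2

r = 2


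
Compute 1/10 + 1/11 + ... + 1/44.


Σₖ₌10^44 1/k = 1/10 + 1/11 + 1/12 + ... + 1/44
= 14541561179784203689/9419588158802421600
≈ 1.5438

Sum = 14541561179784203689/9419588158802421600 ≈ 1.5438


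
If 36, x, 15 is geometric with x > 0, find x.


GM = √(36×15) = √540 = 23.2379

GM = 23.2379


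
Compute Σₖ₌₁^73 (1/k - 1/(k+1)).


Telescoping: adjacent terms cancel.
= 1/1 - 1/74
= 1 - 1/74 = 73/74

Sum = 73/74


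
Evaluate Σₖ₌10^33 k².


Σₖ₌10^33 k² = Σₖ₌₁^33 k² − Σₖ₌₁^9 k²
= 33·34·67/6 − 9·10·19/6
= 12529 − 285 = 12244

Σk² = 12244


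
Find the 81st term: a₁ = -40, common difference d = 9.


aₙ = a₁ + (n-1)d
= -40 + (81-1)×9
= -40 + 720
= 680

a_81 = 680


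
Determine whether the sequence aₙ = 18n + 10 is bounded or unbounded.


aₙ = 18n + 10 → as n→∞, aₙ→∞
No finite upper bound exists
The sequence is UNBOUNDED

Unbounded (aₙ → ∞ as n → ∞)


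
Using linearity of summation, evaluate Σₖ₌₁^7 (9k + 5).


Σ(9k+5) = 9·Σk + 5·n
= 9·28 + 5·7
= 252 + 35 = 287

Σ = 287


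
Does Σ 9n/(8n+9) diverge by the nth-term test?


lim(n→∞) 9n/(8n+9) = 9/8 = 9/8  (divide numerator and denominator by n)
lim aₙ = 9/8 ≠ 0 → series DIVERGES

Diverges (lim aₙ = 9/8 ≠ 0)


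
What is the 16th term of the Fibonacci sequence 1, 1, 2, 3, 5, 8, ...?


Fibonacci sequence: 1, 1, 2, 3, 5, 8, 13, 21, 34, 55, 89, ...
F(16) = 987

F(16) = 987


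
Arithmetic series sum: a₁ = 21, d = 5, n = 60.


aₙ = 21 + (60-1)×5 = 316
Sₙ = n(a₁+aₙ)/2 = 60×(21+316)/2
= 60×337/2 = 10110

S_60 = 10110


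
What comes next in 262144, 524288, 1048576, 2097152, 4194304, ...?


Pattern: powers of 2: 2ⁿ
Terms: 262144, 524288, 1048576, 2097152, 4194304
Next term = 8388608

Next term = 8388608


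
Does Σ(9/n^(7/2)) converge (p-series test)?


p-series test: Σ c/n^p converges if p > 1, diverges if p ≤ 1 (constant c > 0 doesn't affect convergence).
p = 7/2
7/2 > 1 → CONVERGES

Converges (p = 7/2 > 1)


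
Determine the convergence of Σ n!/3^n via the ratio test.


aₙ = n!/3^n
a_{n+1}/aₙ = (n+1)!/3^(n+1) × 3^n/n!
= (n+1)/3
L = lim(n→∞) (n+1)/3 = ∞
L > 1 → series DIVERGES

Diverges (ratio test: L = ∞ > 1)


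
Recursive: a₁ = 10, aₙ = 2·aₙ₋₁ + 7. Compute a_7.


Computing step by step:
a_1 = 10
a_2 = 27
a_3 = 61
a_4 = 129
a_5 = 265
a_6 = 537
a_7 = 1081


a_7 = 1081


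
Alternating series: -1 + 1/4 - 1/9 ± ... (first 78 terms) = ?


S = -1 + 1/4 - 1/9 + 1/16 - 1/25 + 1/36 - 1/49 + 1/64 ± ...
= -0.8224
(Full series converges to -π²/12 ≈ -0.8225)

S_78 = -0.8224


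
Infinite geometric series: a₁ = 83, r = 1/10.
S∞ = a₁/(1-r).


S∞ = a₁/(1-r) = 83/(1 - 1/10)
= 83/(9/10)
= 830/9

S∞ = 830/9


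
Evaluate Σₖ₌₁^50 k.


n(n+1)/2 = 50×51/2 = 2550/2 = 1275

Σk = 1275


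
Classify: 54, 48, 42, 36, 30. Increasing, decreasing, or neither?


Differences: -6, -6, -6, -6
All differences < 0 → strictly DECREASING

Monotonically decreasing


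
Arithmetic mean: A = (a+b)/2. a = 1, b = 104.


AM = (1 + 104)/2 = 105/2 = 52.5

AM = 52.5


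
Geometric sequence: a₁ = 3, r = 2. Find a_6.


aₙ = a₁·r^(n-1)
= 3×2^5
= 3×32
= 96

a_6 = 96


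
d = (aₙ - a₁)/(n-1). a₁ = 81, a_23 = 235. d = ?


d = (aₙ - a₁)/(n-1)
= (235 - 81)/(23-1)
= 154/22 = 7

d = 7


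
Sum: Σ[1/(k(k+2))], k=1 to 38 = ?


1/(k(k+2)) = (1/2)·(1/k - 1/(k+2)) (partial fractions)
Telescoping: Σ = (1/2)·(1 + 1/2 - 1/39 - 1/40) = 2261/3120

Sum = 2261/3120


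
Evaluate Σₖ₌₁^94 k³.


n(n+1)/2 = 94×95/2 = 4465
Σk³ = 4465² = 19936225

Σk³ = 19936225


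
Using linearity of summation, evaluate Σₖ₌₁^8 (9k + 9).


Σ(9k+9) = 9·Σk + 9·n
= 9·36 + 9·8
= 324 + 72 = 396

Σ = 396


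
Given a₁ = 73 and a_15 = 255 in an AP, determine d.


d = (aₙ - a₁)/(n-1)
= (255 - 73)/(15-1)
= 182/14 = 13

d = 13


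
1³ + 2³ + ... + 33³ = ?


n(n+1)/2 = 33×34/2 = 561
Σk³ = 561² = 314721

Σk³ = 314721


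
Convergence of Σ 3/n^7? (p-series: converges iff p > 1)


p-series test: Σ c/n^p converges if p > 1, diverges if p ≤ 1 (constant c > 0 doesn't affect convergence).
p = 7
7 > 1 → CONVERGES

Converges (p = 7 > 1)


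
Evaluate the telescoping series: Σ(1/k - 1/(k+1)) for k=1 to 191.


Telescoping: adjacent terms cancel.
= 1/1 - 1/192
= 1 - 1/192 = 191/192

Sum = 191/192


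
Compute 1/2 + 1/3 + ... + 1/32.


Σₖ₌2^32 1/k = 1/2 + 1/3 + 1/4 + ... + 1/32
= 441657572729039/144403552893600
≈ 3.0585

Sum = 441657572729039/144403552893600 ≈ 3.0585


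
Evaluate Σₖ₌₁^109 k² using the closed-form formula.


n = 109
n(n+1)(2n+1)/6 = 109×110×219/6
= 2625810/6 = 437635

Σk² = 437635


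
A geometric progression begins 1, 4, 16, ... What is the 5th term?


aₙ = a₁·r^(n-1)
= 1×4^4
= 1×256
= 256

a_5 = 256


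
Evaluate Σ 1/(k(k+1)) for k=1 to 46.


1/(k(k+1)) = 1/k - 1/(k+1) (partial fractions)
Telescoping: Σ = 1 - 1/47 = 46/47

Sum = 46/47


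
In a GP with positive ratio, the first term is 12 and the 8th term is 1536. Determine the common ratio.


r^(n-1) = aₙ/a₁
r^7 = 1536/12 = 128
r = 128^(1/7)
= 2

r = 2


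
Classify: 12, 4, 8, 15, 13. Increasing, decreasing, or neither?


Differences: -8, 4, 7, -2
Difference at position 2 is +4 (> 0) but position 1 is -8 (< 0) — sequence both rises and falls
→ NOT monotonic

Not monotonic


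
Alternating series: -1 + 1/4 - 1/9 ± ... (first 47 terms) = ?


S = -1 + 1/4 - 1/9 + 1/16 - 1/25 + 1/36 - 1/49 + 1/64 ± ...
= -0.8227
(Full series converges to -π²/12 ≈ -0.8225)

S_47 = -0.8227


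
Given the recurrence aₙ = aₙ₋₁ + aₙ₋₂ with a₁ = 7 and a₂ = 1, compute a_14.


Computing iteratively: 7, 1, 8, 9, 17, 26, 43, 69, 112, 181, 293, 474, ...
a_14 = 1241

a_14 = 1241


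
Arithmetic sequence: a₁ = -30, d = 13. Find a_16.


aₙ = a₁ + (n-1)d
= -30 + (16-1)×13
= -30 + 195
= 165

a_16 = 165


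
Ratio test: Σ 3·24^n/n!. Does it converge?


aₙ = 3·24^n/n!
a_{n+1}/aₙ = 24^(n+1)/(n+1)! × n!/24^n  (constant 3 cancels)
= 24/(n+1)
L = lim(n→∞) 24/(n+1) = 0
L < 1 → series CONVERGES

Converges (ratio test: L = 0 < 1)


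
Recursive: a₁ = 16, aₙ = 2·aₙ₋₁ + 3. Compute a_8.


Computing step by step:
a_1 = 16
a_2 = 35
a_3 = 73
a_4 = 149
a_5 = 301
a_6 = 605
a_7 = 1213
a_8 = 2429


a_8 = 2429


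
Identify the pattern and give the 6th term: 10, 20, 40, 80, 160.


Pattern: geometric (r=2)
Terms: 10, 20, 40, 80, 160
Next term = 320

Next term = 320


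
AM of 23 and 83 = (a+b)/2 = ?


AM = (23 + 83)/2 = 106/2 = 53

AM = 53


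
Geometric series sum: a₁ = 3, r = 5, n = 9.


Sₙ = 3×(5^9 - 1)/(5 - 1)
= 3×(1953125 - 1)/4
= 3×1953124/4
= 1464843

S_9 = 1464843


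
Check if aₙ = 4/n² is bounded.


a₁ = 4, a₂ = 4/4, a₃ = 4/9, ...
0 < aₙ ≤ 4 for all n ≥ 1
The sequence IS bounded

Bounded (0 < aₙ ≤ 4)


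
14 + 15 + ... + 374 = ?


Σₖ₌14^374 k = Σₖ₌₁^374 k − Σₖ₌₁^13 k
= 374·375/2 − 13·14/2
= 70125 − 91 = 70034

Σk = 70034


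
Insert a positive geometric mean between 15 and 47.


GM = √(15×47) = √705 = 26.5518

GM = 26.5518


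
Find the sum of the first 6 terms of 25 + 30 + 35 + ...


aₙ = 25 + (6-1)×5 = 50
Sₙ = n(a₁+aₙ)/2 = 6×(25+50)/2
= 6×75/2 = 225

S_6 = 225


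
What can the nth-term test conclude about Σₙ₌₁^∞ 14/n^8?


lim(n→∞) 14/n^8 = 0
lim aₙ = 0 → nth-term test is INCONCLUSIVE
(Need other tests; this is actually a convergent p-series with p=8 > 1)

Inconclusive (lim aₙ = 0; need another test)


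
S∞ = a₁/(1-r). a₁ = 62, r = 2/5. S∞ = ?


S∞ = a₁/(1-r) = 62/(1 - 2/5)
= 62/(3/5)
= 310/3

S∞ = 310/3


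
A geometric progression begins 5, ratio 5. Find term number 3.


aₙ = a₁·r^(n-1)
= 5×5^2
= 5×25
= 125

a_3 = 125


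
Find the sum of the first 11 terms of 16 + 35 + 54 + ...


aₙ = 16 + (11-1)×19 = 206
Sₙ = n(a₁+aₙ)/2 = 11×(16+206)/2
= 11×222/2 = 1221

S_11 = 1221


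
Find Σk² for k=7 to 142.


Σₖ₌7^142 k² = Σₖ₌₁^142 k² − Σₖ₌₁^6 k²
= 142·143·285/6 − 6·7·13/6
= 964535 − 91 = 964444

Σk² = 964444
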